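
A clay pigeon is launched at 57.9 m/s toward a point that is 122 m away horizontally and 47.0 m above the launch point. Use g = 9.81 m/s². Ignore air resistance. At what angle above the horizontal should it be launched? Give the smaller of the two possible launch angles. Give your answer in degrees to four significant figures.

32.45°

Trajectory: y = x tanθ − g x² (1 + tan²θ)/(2v₀²). With x = 122, y = 47.0, v₀ = 57.9, g = 9.81:
21.78 tan²θ − 122 tanθ + (68.78) = 0.
tanθ = [122 ± √(122² − 4 × 21.78 × (68.78))] / (2 × 21.78) = (122 ± 94.30) / 43.55, giving tanθ = 0.6359 or 4.966.
θ = 32.45° or 78.62°; the smaller is 32.45°.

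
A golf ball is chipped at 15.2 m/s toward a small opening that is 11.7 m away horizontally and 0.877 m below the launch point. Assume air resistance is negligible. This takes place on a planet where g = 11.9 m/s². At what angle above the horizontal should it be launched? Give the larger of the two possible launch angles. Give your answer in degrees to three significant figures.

Trajectory: y = x tanθ − g x² (1 + tan²θ)/(2v₀²). With x = 11.7, y = −0.877, v₀ = 15.2, g = 11.9:
3.525 tan²θ − 11.7 tanθ + (2.648) = 0.
tanθ = [11.7 ± √(11.7² − 4 × 3.525 × (2.648))] / (2 × 3.525) = (11.7 ± 9.977) / 7.051, giving tanθ = 0.2443 or 3.074.
θ = 13.73° or 71.98°; the larger is 71.98°.

72.0°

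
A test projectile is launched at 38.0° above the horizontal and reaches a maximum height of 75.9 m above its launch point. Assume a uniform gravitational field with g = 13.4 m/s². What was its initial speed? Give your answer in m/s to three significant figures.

At the peak v_y = 0, so v_y0 = √(2gH) = √(2 × 13.4 × 75.9) = 45.10 m/s.
v_y0 = v₀ sin θ ⇒ v₀ = 45.10 / sin 38.0° = 73.26 m/s.

73.3 m/s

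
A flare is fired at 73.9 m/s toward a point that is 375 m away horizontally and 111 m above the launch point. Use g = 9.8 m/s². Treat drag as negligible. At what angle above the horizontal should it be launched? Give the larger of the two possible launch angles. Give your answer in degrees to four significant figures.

64.10°

Trajectory: y = x tanθ − g x² (1 + tan²θ)/(2v₀²). With x = 375, y = 111, v₀ = 73.9, g = 9.80:
126.2 tan²θ − 375 tanθ + (237.2) = 0.
tanθ = [375 ± √(375² − 4 × 126.2 × (237.2))] / (2 × 126.2) = (375 ± 144.7) / 252.3, giving tanθ = 0.9128 or 2.059.
θ = 42.39° or 64.10°; the larger is 64.10°.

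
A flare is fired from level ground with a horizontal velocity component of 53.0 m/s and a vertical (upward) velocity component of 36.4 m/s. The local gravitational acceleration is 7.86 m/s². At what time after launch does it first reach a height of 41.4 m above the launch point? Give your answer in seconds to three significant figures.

1.33 s

Set y = v_y0 t − ½ g t² = 41.4: 3.930 t² − 36.40 t + 41.4 = 0.
t = [36.40 ± √(36.40² − 2·7.86·41.4)] / 7.86 = (36.40 ± 25.96) / 7.86, so t = 1.328 s or t = 7.934 s.
The first (ascending) time is 1.328 s.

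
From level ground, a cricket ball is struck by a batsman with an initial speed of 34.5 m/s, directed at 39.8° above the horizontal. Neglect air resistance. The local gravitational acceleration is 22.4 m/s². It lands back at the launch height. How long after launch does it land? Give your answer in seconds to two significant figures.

2.0 s

vₓ = 34.50 cos 39.8° = 26.51 m/s; v_y0 = 34.50 sin 39.8° = 22.08 m/s.
Landing at launch height ⇒ T = 2 v_y0 / g = 2 × 22.08 / 22.4 = 1.972 s.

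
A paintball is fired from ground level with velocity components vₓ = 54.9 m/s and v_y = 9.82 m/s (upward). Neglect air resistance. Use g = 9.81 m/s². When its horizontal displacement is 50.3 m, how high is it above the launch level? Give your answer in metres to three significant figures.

4.88 m

Time to reach x = 50.3 m: t = x/vₓ = 50.3/54.90 = 0.9162 s.
Height: y = v_y0 t − ½ g t² = 9.820 × 0.9162 − 4.905 × 0.9162² = 8.997 − 4.117 = 4.880 m.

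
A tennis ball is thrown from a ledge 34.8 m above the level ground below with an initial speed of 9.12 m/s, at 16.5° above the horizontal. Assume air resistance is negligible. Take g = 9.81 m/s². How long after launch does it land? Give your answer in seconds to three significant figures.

Horizontal component vₓ = 9.120 cos 16.5° = 8.744 m/s; vertical v_y0 = 9.120 sin 16.5° = 2.590 m/s.
The projectile lands when y = 34.8 + (2.590) t − ½·9.81·t² = 0. Positive root: t = (2.590 + √(2.590² + 2·9.81·34.8)) / 9.81 = (2.590 + 26.26) / 9.81 = 2.941 s.

2.94 s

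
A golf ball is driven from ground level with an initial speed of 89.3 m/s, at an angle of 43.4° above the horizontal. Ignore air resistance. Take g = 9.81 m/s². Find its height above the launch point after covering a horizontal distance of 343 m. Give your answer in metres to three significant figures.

Components: vₓ = 89.30 cos 43.4° = 64.88 m/s, v_y0 = 89.30 sin 43.4° = 61.36 m/s.
Time to reach x = 343 m: t = x/vₓ = 343/64.88 = 5.286 s.
Height: y = v_y0 t − ½ g t² = 61.36 × 5.286 − 4.905 × 5.286² = 324.4 − 137.1 = 187.3 m.

187 m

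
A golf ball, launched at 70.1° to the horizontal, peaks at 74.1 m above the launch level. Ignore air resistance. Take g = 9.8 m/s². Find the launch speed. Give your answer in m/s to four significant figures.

40.53 m/s

At the peak v_y = 0, so v_y0 = √(2gH) = √(2 × 9.80 × 74.1) = 38.11 m/s.
v_y0 = v₀ sin θ ⇒ v₀ = 38.11 / sin 70.1° = 40.53 m/s.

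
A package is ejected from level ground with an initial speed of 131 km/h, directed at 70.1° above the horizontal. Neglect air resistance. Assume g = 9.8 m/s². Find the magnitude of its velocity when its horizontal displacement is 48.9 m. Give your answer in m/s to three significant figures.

Convert: 131 km/h = 131/3.6 = 36.39 m/s.
Horizontal component vₓ = 36.39 cos 70.1° = 12.39 m/s; vertical v_y0 = 36.39 sin 70.1° = 34.22 m/s.
x = vₓ t ⇒ t = 48.9/12.39 = 3.948 s.
Vertical velocity there: v_y = v_y0 − g t = 34.22 − 9.80 × 3.948 = −4.474 m/s.
Speed: √(vₓ² + v_y²) = √(12.39² + 4.474²) = 13.17 m/s.

13.2 m/s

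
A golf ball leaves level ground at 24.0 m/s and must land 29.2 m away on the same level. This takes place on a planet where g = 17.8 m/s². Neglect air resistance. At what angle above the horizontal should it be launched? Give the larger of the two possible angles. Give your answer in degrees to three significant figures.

57.8°

From R = (v₀²/g) sin 2θ: sin 2θ = 17.8 × 29.2 / 576.00 = 0.9024.
2θ = 64.47° or 180° − 64.47° = 115.5°, so θ = 32.24° or 57.76°.
The larger angle is 57.76°.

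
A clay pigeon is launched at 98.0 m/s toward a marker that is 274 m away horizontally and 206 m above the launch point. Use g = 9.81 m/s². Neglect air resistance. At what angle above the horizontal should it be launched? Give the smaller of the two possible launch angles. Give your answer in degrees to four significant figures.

Trajectory: y = x tanθ − g x² (1 + tan²θ)/(2v₀²). With x = 274, y = 206, v₀ = 98.0, g = 9.81:
38.34 tan²θ − 274 tanθ + (244.3) = 0.
tanθ = [274 ± √(274² − 4 × 38.34 × (244.3))] / (2 × 38.34) = (274 ± 193.9) / 76.69, giving tanθ = 1.044 or 6.102.
θ = 46.24° or 80.69°; the smaller is 46.24°.

46.24°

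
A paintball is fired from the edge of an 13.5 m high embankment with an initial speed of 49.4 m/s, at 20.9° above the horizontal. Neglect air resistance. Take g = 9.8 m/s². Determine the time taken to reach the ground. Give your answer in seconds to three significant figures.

Resolve: vₓ = 49.40 cos 20.9° = 46.15 m/s and v_y0 = 49.40 sin 20.9° = 17.62 m/s.
Vertical motion (up positive, ground at y = 0): 4.900 t² − (17.62) t − 13.5 = 0, so t = (17.62 + √(17.62² + 2·9.80·13.5)) / 9.80 = (17.62 + 23.98) / 9.80 = 4.245 s.

4.25 s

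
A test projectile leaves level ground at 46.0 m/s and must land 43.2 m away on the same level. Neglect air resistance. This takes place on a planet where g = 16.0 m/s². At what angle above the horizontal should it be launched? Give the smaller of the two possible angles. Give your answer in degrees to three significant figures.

From R = (v₀²/g) sin 2θ: sin 2θ = 16.0 × 43.2 / 2116.0 = 0.3267.
2θ = 19.07° or 180° − 19.07° = 160.9°, so θ = 9.533° or 80.47°.
The smaller angle is 9.533°.

9.53°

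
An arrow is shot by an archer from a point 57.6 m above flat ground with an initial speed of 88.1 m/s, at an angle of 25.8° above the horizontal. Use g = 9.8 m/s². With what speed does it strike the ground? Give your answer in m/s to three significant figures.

94.3 m/s

Components: vₓ = 88.10 cos 25.8° = 79.32 m/s, v_y0 = 88.10 sin 25.8° = 38.34 m/s.
With up positive and y = 0 at the ground: y(t) = 57.6 + (38.34) t − 4.900 t². Setting y = 0 and taking the positive root: t = [38.34 + √(38.34² + 2·9.80·57.6)] / 9.80 = (38.34 + 50.98) / 9.80 = 9.115 s.
Vertical velocity at impact: v_y = v_y0 − g t = 38.34 − 9.80 × 9.115 = −50.98 m/s.
Speed: |v| = √(vₓ² + v_y²) = √(79.32² + 50.98²) = 94.29 m/s.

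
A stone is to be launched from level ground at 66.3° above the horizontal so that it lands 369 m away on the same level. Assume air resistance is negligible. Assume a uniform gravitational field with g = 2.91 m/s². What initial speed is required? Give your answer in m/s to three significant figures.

From R = (v₀² / g) sin 2θ: v₀ = √(gR / sin 2θ).
v₀ = √(2.91 × 369 / sin 132.6°) = √(1074 / 0.7361) = √1458.8 = 38.19 m/s.

38.2 m/s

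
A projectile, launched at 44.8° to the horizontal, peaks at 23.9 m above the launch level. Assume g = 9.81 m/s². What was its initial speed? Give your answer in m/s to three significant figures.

At the peak v_y = 0, so v_y0 = √(2gH) = √(2 × 9.81 × 23.9) = 21.65 m/s.
v_y0 = v₀ sin θ ⇒ v₀ = 21.65 / sin 44.8° = 30.73 m/s.

30.7 m/s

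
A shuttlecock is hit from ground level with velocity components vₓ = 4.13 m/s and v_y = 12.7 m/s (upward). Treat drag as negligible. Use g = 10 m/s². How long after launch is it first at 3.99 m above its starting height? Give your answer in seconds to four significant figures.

Height y(t) = 12.70 t − 5.000 t² = 3.99 gives 5.000 t² − 12.70 t + 3.99 = 0.
t = [12.70 ± √(12.70² − 2·10.0·3.99)] / 10.0 = (12.70 ± 9.027) / 10.0, so t = 0.3673 s or t = 2.173 s.
The first (ascending) time is 0.3673 s.

0.3673 s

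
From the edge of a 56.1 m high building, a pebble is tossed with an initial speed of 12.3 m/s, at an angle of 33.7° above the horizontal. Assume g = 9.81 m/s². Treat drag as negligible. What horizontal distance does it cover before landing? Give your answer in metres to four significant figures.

42.45 m

Resolve: vₓ = 12.30 cos 33.7° = 10.23 m/s and v_y0 = 12.30 sin 33.7° = 6.825 m/s.
The projectile lands when y = 56.1 + (6.825) t − ½·9.81·t² = 0. Positive root: t = (6.825 + √(6.825² + 2·9.81·56.1)) / 9.81 = (6.825 + 33.87) / 9.81 = 4.148 s.
Horizontal distance: R = vₓ t = 10.23 × 4.148 = 42.45 m.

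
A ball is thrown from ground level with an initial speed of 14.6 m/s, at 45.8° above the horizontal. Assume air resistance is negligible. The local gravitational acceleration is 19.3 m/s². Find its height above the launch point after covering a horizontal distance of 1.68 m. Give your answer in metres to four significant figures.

1.465 m

Components: vₓ = 14.60 cos 45.8° = 10.18 m/s, v_y0 = 14.60 sin 45.8° = 10.47 m/s.
At x = 1.68 m, t = x/vₓ = 1.68/10.18 = 0.1651 s.
Height: y = v_y0 t − ½ g t² = 10.47 × 0.1651 − 9.650 × 0.1651² = 1.728 − 0.2629 = 1.465 m.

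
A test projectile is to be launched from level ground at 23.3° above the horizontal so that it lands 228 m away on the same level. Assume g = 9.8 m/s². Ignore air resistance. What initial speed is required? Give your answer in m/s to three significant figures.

From R = (v₀² / g) sin 2θ: v₀ = √(gR / sin 2θ).
v₀ = √(9.80 × 228 / sin 46.60°) = √(2234 / 0.7266) = √3075.3 = 55.45 m/s.

55.5 m/s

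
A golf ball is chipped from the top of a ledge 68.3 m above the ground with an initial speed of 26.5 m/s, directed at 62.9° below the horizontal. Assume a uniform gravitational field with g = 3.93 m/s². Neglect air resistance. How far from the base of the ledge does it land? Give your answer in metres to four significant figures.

29.11 m

Resolve: vₓ = 26.50 cos 62.9° = 12.07 m/s and v_y0 = −23.59 m/s (downward).
With up positive and y = 0 at the ground: y(t) = 68.3 + (−23.59) t − 1.965 t². Setting y = 0 and taking the positive root: t = [−23.59 + √(23.59² + 2·3.93·68.3)] / 3.93 = (−23.59 + 33.07) / 3.93 = 2.411 s.
Horizontal distance: R = vₓ t = 12.07 × 2.411 = 29.11 m.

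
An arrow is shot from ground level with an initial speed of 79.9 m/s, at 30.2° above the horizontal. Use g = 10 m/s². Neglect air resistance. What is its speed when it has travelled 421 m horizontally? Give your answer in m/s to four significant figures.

Horizontal component vₓ = 79.90 cos 30.2° = 69.06 m/s; vertical v_y0 = 79.90 sin 30.2° = 40.19 m/s.
Time to reach x = 421 m: t = x/vₓ = 421/69.06 = 6.097 s.
Vertical velocity there: v_y = v_y0 − g t = 40.19 − 10.0 × 6.097 = −20.77 m/s.
Speed: √(vₓ² + v_y²) = √(69.06² + 20.77²) = 72.11 m/s.

72.11 m/s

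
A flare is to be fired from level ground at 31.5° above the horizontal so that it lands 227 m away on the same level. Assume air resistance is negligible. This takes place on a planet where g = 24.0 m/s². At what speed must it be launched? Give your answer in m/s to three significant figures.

78.2 m/s

On level ground R = v₀² sin 2θ / g ⇒ v₀ = √(gR / sin 2θ).
v₀ = √(24.0 × 227 / sin 63.00°) = √(5448 / 0.8910) = √6114.4 = 78.19 m/s.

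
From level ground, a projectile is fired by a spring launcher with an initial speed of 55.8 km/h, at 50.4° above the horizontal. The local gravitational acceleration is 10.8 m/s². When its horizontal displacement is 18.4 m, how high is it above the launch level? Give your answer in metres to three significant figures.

3.51 m

Convert: 55.8 km/h = 55.8/3.6 = 15.50 m/s.
Horizontal component vₓ = 15.50 cos 50.4° = 9.880 m/s; vertical v_y0 = 15.50 sin 50.4° = 11.94 m/s.
x = vₓ t ⇒ t = 18.4/9.880 = 1.862 s.
Height: y = v_y0 t − ½ g t² = 11.94 × 1.862 − 5.400 × 1.862² = 22.24 − 18.73 = 3.513 m.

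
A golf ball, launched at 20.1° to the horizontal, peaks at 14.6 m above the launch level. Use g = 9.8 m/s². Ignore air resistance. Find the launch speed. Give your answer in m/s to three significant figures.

49.2 m/s

At the peak v_y = 0, so v_y0 = √(2gH) = √(2 × 9.80 × 14.6) = 16.92 m/s.
v_y0 = v₀ sin θ ⇒ v₀ = 16.92 / sin 20.1° = 49.22 m/s.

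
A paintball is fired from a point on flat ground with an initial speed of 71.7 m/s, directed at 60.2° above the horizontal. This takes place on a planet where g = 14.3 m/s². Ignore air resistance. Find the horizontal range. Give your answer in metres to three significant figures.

Resolve: vₓ = 71.70 cos 60.2° = 35.63 m/s and v_y0 = 71.70 sin 60.2° = 62.22 m/s.
Flight time T = 2 v_y0 / g = 8.702 s.
Horizontal distance R = vₓ T = 35.63 × 8.702 = 310.1 m.

310 m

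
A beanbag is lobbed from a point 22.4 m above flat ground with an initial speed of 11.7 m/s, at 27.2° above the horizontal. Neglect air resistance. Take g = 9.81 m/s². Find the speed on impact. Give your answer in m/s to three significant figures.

Components: vₓ = 11.70 cos 27.2° = 10.41 m/s, v_y0 = 11.70 sin 27.2° = 5.348 m/s.
Vertical motion (up positive, ground at y = 0): 4.905 t² − (5.348) t − 22.4 = 0, so t = (5.348 + √(5.348² + 2·9.81·22.4)) / 9.81 = (5.348 + 21.64) / 9.81 = 2.751 s.
Vertical velocity at impact: v_y = v_y0 − g t = 5.348 − 9.81 × 2.751 = −21.64 m/s.
Speed: |v| = √(vₓ² + v_y²) = √(10.41² + 21.64²) = 24.01 m/s.

24.0 m/s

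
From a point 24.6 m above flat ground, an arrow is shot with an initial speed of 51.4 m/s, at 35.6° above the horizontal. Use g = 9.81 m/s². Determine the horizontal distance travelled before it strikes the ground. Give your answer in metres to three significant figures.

286 m

vₓ = 51.40 cos 35.6° = 41.79 m/s; v_y0 = 51.40 sin 35.6° = 29.92 m/s.
With up positive and y = 0 at the ground: y(t) = 24.6 + (29.92) t − 4.905 t². Setting y = 0 and taking the positive root: t = [29.92 + √(29.92² + 2·9.81·24.6)] / 9.81 = (29.92 + 37.12) / 9.81 = 6.834 s.
Horizontal distance: R = vₓ t = 41.79 × 6.834 = 285.6 m.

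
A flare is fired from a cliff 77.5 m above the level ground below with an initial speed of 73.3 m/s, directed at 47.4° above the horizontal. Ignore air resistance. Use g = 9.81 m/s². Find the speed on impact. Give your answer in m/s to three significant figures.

83.0 m/s

Resolve: vₓ = 73.30 cos 47.4° = 49.62 m/s and v_y0 = 73.30 sin 47.4° = 53.96 m/s.
The projectile lands when y = 77.5 + (53.96) t − ½·9.81·t² = 0. Positive root: t = (53.96 + √(53.96² + 2·9.81·77.5)) / 9.81 = (53.96 + 66.57) / 9.81 = 12.29 s.
Vertical velocity at impact: v_y = v_y0 − g t = 53.96 − 9.81 × 12.29 = −66.57 m/s.
Speed: |v| = √(vₓ² + v_y²) = √(49.62² + 66.57²) = 83.03 m/s.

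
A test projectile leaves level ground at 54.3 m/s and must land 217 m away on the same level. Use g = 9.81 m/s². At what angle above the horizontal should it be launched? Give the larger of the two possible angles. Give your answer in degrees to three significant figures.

66.9°

R = v₀² sin 2θ / g gives sin 2θ = gR/v₀² = 9.81·217/54.3² = 0.7220.
2θ = 46.22° or 180° − 46.22° = 133.8°, so θ = 23.11° or 66.89°.
The larger angle is 66.89°.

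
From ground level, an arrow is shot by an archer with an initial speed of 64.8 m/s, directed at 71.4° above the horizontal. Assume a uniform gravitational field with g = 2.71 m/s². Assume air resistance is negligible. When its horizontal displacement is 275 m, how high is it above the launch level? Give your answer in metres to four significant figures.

Components: vₓ = 64.80 cos 71.4° = 20.67 m/s, v_y0 = 64.80 sin 71.4° = 61.42 m/s.
At x = 275 m, t = x/vₓ = 275/20.67 = 13.31 s.
Height: y = v_y0 t − ½ g t² = 61.42 × 13.31 − 1.355 × 13.31² = 817.1 − 239.9 = 577.3 m.

577.3 m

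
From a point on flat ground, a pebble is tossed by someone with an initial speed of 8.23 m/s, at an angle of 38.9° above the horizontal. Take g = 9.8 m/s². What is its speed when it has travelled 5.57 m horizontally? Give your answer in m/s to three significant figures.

Components: vₓ = 8.230 cos 38.9° = 6.405 m/s, v_y0 = 8.230 sin 38.9° = 5.168 m/s.
At x = 5.57 m, t = x/vₓ = 5.57/6.405 = 0.8696 s.
Vertical velocity there: v_y = v_y0 − g t = 5.168 − 9.80 × 0.8696 = −3.354 m/s.
Speed: √(vₓ² + v_y²) = √(6.405² + 3.354²) = 7.230 m/s.

7.23 m/s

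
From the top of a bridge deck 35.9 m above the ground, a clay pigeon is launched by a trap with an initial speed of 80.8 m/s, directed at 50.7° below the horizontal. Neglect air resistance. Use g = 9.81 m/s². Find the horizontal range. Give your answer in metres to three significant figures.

Resolve: vₓ = 80.80 cos 50.7° = 51.18 m/s and v_y0 = −62.53 m/s (downward).
With up positive and y = 0 at the ground: y(t) = 35.9 + (−62.53) t − 4.905 t². Setting y = 0 and taking the positive root: t = [−62.53 + √(62.53² + 2·9.81·35.9)] / 9.81 = (−62.53 + 67.93) / 9.81 = 0.5504 s.
Horizontal distance: R = vₓ t = 51.18 × 0.5504 = 28.17 m.

28.2 m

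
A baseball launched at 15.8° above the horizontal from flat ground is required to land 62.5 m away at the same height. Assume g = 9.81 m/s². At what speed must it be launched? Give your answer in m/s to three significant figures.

On level ground R = v₀² sin 2θ / g ⇒ v₀ = √(gR / sin 2θ).
v₀ = √(9.81 × 62.5 / sin 31.60°) = √(613.1 / 0.5240) = √1170.1 = 34.21 m/s.

34.2 m/s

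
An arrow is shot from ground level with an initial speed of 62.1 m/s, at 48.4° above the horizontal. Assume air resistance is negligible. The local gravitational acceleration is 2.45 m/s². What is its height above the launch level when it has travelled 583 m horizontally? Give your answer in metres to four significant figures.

Horizontal component vₓ = 62.10 cos 48.4° = 41.23 m/s; vertical v_y0 = 62.10 sin 48.4° = 46.44 m/s.
At x = 583 m, t = x/vₓ = 583/41.23 = 14.14 s.
Height: y = v_y0 t − ½ g t² = 46.44 × 14.14 − 1.225 × 14.14² = 656.6 − 244.9 = 411.7 m.

411.7 m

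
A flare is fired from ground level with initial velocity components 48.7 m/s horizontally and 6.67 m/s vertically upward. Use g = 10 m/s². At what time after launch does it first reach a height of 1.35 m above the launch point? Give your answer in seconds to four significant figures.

0.2488 s

Height y(t) = 6.670 t − 5.000 t² = 1.35 gives 5.000 t² − 6.670 t + 1.35 = 0.
Quadratic formula: t = (6.670 ± √17.489) / 10.0 = (6.670 ± 4.182) / 10.0 → t = 0.2488 s or 1.085 s.
The first (ascending) time is 0.2488 s.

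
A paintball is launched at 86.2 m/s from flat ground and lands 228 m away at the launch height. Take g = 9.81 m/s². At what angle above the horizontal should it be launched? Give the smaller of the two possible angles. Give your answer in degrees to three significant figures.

R = v₀² sin 2θ / g gives sin 2θ = gR/v₀² = 9.81·228/86.2² = 0.3010.
2θ = 17.52° or 180° − 17.52° = 162.5°, so θ = 8.759° or 81.24°.
The smaller angle is 8.759°.

8.76°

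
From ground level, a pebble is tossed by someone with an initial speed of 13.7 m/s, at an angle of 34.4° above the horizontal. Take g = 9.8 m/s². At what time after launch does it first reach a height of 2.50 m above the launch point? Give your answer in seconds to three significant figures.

Horizontal component vₓ = 13.70 cos 34.4° = 11.30 m/s; vertical v_y0 = 13.70 sin 34.4° = 7.740 m/s.
Require v_y0 t − ½ g t² = 2.50, i.e. 4.900 t² − 7.740 t + 2.50 = 0.
t = [7.740 ± √(7.740² − 2·9.80·2.50)] / 9.80 = (7.740 ± 3.303) / 9.80, so t = 0.4528 s or t = 1.127 s.
The first (ascending) time is 0.4528 s.

0.453 s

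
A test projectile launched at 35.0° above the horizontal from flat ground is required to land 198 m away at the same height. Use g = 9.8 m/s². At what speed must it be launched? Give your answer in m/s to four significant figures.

From R = (v₀² / g) sin 2θ: v₀ = √(gR / sin 2θ).
v₀ = √(9.80 × 198 / sin 70.00°) = √(1940 / 0.9397) = √2064.9 = 45.44 m/s.

45.44 m/s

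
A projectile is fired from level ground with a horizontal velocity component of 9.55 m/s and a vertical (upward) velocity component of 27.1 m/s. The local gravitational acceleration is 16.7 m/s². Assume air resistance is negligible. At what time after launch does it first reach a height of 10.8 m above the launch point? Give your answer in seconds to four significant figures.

Set y = v_y0 t − ½ g t² = 10.8: 8.350 t² − 27.10 t + 10.8 = 0.
t = [27.10 ± √(27.10² − 2·16.7·10.8)] / 16.7 = (27.10 ± 19.33) / 16.7, so t = 0.4652 s or t = 2.780 s.
The first (ascending) time is 0.4652 s.

0.4652 s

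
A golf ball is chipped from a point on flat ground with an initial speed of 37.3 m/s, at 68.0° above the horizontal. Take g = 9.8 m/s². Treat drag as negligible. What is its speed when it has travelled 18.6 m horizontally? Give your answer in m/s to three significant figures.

Components: vₓ = 37.30 cos 68.0° = 13.97 m/s, v_y0 = 37.30 sin 68.0° = 34.58 m/s.
At x = 18.6 m, t = x/vₓ = 18.6/13.97 = 1.331 s.
Vertical velocity there: v_y = v_y0 − g t = 34.58 − 9.80 × 1.331 = 21.54 m/s.
Speed: √(vₓ² + v_y²) = √(13.97² + 21.54²) = 25.67 m/s.

25.7 m/s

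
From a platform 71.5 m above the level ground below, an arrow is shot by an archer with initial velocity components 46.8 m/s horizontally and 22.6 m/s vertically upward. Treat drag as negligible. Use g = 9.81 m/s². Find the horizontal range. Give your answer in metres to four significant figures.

316.5 m

The projectile lands when y = 71.5 + (22.60) t − ½·9.81·t² = 0. Positive root: t = (22.60 + √(22.60² + 2·9.81·71.5)) / 9.81 = (22.60 + 43.74) / 9.81 = 6.763 s.
Horizontal distance: R = vₓ t = 46.80 × 6.763 = 316.5 m.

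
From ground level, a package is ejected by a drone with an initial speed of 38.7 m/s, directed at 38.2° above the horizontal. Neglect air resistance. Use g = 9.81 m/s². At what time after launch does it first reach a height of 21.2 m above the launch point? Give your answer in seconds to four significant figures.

1.163 s

Components: vₓ = 38.70 cos 38.2° = 30.41 m/s, v_y0 = 38.70 sin 38.2° = 23.93 m/s.
Require v_y0 t − ½ g t² = 21.2, i.e. 4.905 t² − 23.93 t + 21.2 = 0.
Quadratic formula: t = (23.93 ± √156.82) / 9.81 = (23.93 ± 12.52) / 9.81 → t = 1.163 s or 3.716 s.
The first (ascending) time is 1.163 s.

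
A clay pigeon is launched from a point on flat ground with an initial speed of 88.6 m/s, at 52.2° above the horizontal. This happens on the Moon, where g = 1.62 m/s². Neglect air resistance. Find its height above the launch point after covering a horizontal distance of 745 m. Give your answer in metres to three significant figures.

Horizontal component vₓ = 88.60 cos 52.2° = 54.30 m/s; vertical v_y0 = 88.60 sin 52.2° = 70.01 m/s.
At x = 745 m, t = x/vₓ = 745/54.30 = 13.72 s.
Height: y = v_y0 t − ½ g t² = 70.01 × 13.72 − 0.8100 × 13.72² = 960.4 − 152.5 = 808.0 m.

808 m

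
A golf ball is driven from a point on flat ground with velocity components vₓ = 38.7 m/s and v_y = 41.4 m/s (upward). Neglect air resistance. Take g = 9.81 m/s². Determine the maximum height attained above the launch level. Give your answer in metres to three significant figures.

Maximum height: H = v_y0² / (2g) = 41.40² / (2 × 9.81) = 87.36 m.

87.4 m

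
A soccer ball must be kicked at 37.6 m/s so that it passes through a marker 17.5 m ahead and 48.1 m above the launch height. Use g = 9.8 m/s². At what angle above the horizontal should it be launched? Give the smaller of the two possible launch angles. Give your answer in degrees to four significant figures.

Trajectory: y = x tanθ − g x² (1 + tan²θ)/(2v₀²). With x = 17.5, y = 48.1, v₀ = 37.6, g = 9.80:
1.061 tan²θ − 17.5 tanθ + (49.16) = 0.
tanθ = [17.5 ± √(17.5² − 4 × 1.061 × (49.16))] / (2 × 1.061) = (17.5 ± 9.875) / 2.123, giving tanθ = 3.592 or 12.90.
θ = 74.44° or 85.57°; the smaller is 74.44°.

74.44°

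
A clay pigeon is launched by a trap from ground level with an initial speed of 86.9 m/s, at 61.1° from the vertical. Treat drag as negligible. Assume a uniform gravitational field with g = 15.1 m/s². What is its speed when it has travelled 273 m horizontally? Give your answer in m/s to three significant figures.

Resolve: vₓ = 86.90 sin 61.1° = 76.08 m/s and v_y0 = 86.90 cos 61.1° = 42.00 m/s.
Time to reach x = 273 m: t = x/vₓ = 273/76.08 = 3.588 s.
Vertical velocity there: v_y = v_y0 − g t = 42.00 − 15.1 × 3.588 = −12.19 m/s.
Speed: √(vₓ² + v_y²) = √(76.08² + 12.19²) = 77.05 m/s.

77.0 m/s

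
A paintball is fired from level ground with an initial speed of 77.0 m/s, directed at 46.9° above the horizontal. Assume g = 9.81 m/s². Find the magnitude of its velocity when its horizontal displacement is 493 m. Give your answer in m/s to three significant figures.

63.6 m/s

Resolve: vₓ = 77.00 cos 46.9° = 52.61 m/s and v_y0 = 77.00 sin 46.9° = 56.22 m/s.
At x = 493 m, t = x/vₓ = 493/52.61 = 9.370 s.
Vertical velocity there: v_y = v_y0 − g t = 56.22 − 9.81 × 9.370 = −35.70 m/s.
Speed: √(vₓ² + v_y²) = √(52.61² + 35.70²) = 63.58 m/s.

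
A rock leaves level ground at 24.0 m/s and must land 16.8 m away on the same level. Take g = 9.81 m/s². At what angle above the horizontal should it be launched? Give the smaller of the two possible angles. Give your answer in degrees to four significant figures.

8.313°

R = v₀² sin 2θ / g gives sin 2θ = gR/v₀² = 9.81·16.8/24.0² = 0.2861.
2θ = 16.63° or 180° − 16.63° = 163.4°, so θ = 8.313° or 81.69°.
The smaller angle is 8.313°.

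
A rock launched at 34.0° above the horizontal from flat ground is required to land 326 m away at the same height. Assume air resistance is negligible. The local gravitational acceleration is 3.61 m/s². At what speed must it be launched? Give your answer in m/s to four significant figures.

35.63 m/s

Level-ground range: R = v₀² sin(2θ)/g, so v₀ = √(gR / sin 2θ).
v₀ = √(3.61 × 326 / sin 68.00°) = √(1177 / 0.9272) = √1269.3 = 35.63 m/s.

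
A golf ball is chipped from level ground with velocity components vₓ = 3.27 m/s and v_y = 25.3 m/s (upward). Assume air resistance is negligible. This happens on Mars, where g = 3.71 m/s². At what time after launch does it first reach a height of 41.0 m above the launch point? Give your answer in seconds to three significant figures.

Set y = v_y0 t − ½ g t² = 41.0: 1.855 t² − 25.30 t + 41.0 = 0.
Quadratic formula: t = (25.30 ± √335.87) / 3.71 = (25.30 ± 18.33) / 3.71 → t = 1.880 s or 11.76 s.
The first (ascending) time is 1.880 s.

1.88 s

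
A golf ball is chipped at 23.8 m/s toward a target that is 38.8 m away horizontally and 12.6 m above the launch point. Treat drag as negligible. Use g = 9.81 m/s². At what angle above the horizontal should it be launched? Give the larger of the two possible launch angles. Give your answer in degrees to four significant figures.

Trajectory: y = x tanθ − g x² (1 + tan²θ)/(2v₀²). With x = 38.8, y = 12.6, v₀ = 23.8, g = 9.81:
13.04 tan²θ − 38.8 tanθ + (25.64) = 0.
tanθ = [38.8 ± √(38.8² − 4 × 13.04 × (25.64))] / (2 × 13.04) = (38.8 ± 12.99) / 26.07, giving tanθ = 0.9901 or 1.986.
θ = 44.71° or 63.28°; the larger is 63.28°.

63.28°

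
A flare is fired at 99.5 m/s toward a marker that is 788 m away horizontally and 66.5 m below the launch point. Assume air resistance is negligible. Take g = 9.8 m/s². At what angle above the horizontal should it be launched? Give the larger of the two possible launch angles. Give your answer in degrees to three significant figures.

Trajectory: y = x tanθ − g x² (1 + tan²θ)/(2v₀²). With x = 788, y = −66.5, v₀ = 99.5, g = 9.80:
307.3 tan²θ − 788 tanθ + (240.8) = 0.
tanθ = [788 ± √(788² − 4 × 307.3 × (240.8))] / (2 × 307.3) = (788 ± 570.0) / 614.7, giving tanθ = 0.3547 or 2.209.
θ = 19.53° or 65.65°; the larger is 65.65°.

65.6°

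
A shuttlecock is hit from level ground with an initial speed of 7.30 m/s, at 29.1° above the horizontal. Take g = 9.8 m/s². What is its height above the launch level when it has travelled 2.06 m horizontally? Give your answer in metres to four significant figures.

Components: vₓ = 7.300 cos 29.1° = 6.379 m/s, v_y0 = 7.300 sin 29.1° = 3.550 m/s.
Time to reach x = 2.06 m: t = x/vₓ = 2.06/6.379 = 0.3230 s.
Height: y = v_y0 t − ½ g t² = 3.550 × 0.3230 − 4.900 × 0.3230² = 1.147 − 0.5111 = 0.6355 m.

0.6355 m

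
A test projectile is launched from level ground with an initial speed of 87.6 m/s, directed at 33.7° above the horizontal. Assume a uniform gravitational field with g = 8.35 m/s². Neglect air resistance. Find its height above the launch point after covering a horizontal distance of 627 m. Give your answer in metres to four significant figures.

vₓ = 87.60 cos 33.7° = 72.88 m/s; v_y0 = 87.60 sin 33.7° = 48.60 m/s.
Time to reach x = 627 m: t = x/vₓ = 627/72.88 = 8.603 s.
Height: y = v_y0 t − ½ g t² = 48.60 × 8.603 − 4.175 × 8.603² = 418.2 − 309.0 = 109.1 m.

109.1 m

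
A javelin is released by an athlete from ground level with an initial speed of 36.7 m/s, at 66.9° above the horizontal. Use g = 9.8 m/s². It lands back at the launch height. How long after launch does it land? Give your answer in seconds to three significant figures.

Horizontal component vₓ = 36.70 cos 66.9° = 14.40 m/s; vertical v_y0 = 36.70 sin 66.9° = 33.76 m/s.
Time of flight on level ground: T = 2 v_y0 / g = 2 × 33.76 / 9.80 = 6.889 s.

6.89 s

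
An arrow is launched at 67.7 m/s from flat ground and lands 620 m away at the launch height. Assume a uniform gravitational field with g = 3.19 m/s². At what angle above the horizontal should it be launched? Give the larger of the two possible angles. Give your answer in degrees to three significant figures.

77.2°

Level-ground range R = v₀² sin(2θ)/g ⇒ sin(2θ) = gR/v₀² = 3.19 × 620 / 67.7² = 0.4315.
2θ = 25.56° or 180° − 25.56° = 154.4°, so θ = 12.78° or 77.22°.
The larger angle is 77.22°.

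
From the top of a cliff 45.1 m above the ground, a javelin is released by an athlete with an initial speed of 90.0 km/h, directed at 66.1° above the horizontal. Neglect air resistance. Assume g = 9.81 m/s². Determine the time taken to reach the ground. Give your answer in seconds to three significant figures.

Convert: 90.0 km/h = 90.0/3.6 = 25.00 m/s.
Resolve: vₓ = 25.00 cos 66.1° = 10.13 m/s and v_y0 = 25.00 sin 66.1° = 22.86 m/s.
Vertical motion (up positive, ground at y = 0): 4.905 t² − (22.86) t − 45.1 = 0, so t = (22.86 + √(22.86² + 2·9.81·45.1)) / 9.81 = (22.86 + 37.51) / 9.81 = 6.154 s.

6.15 s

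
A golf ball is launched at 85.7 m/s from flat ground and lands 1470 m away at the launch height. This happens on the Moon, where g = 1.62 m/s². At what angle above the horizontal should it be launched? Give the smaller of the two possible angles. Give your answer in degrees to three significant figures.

From R = (v₀²/g) sin 2θ: sin 2θ = 1.62 × 1470 / 7344.5 = 0.3242.
2θ = 18.92° or 180° − 18.92° = 161.1°, so θ = 9.460° or 80.54°.
The smaller angle is 9.460°.

9.46°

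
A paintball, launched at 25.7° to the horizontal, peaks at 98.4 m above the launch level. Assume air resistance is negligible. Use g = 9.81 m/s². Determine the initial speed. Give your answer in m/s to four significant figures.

101.3 m/s

At the peak v_y = 0, so v_y0 = √(2gH) = √(2 × 9.81 × 98.4) = 43.94 m/s.
v_y0 = v₀ sin θ ⇒ v₀ = 43.94 / sin 25.7° = 101.3 m/s.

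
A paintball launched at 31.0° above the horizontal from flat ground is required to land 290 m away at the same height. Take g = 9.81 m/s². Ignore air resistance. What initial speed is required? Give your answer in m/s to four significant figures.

From R = (v₀² / g) sin 2θ: v₀ = √(gR / sin 2θ).
v₀ = √(9.81 × 290 / sin 62.00°) = √(2845 / 0.8829) = √3222.0 = 56.76 m/s.

56.76 m/s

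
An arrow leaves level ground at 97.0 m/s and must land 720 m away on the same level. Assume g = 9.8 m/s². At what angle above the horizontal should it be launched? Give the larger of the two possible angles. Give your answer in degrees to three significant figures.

65.7°

From R = (v₀²/g) sin 2θ: sin 2θ = 9.80 × 720 / 9409.0 = 0.7499.
2θ = 48.58° or 180° − 48.58° = 131.4°, so θ = 24.29° or 65.71°.
The larger angle is 65.71°.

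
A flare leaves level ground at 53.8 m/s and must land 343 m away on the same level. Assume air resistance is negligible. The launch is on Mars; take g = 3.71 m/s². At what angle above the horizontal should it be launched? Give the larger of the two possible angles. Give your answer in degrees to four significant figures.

76.96°

Level-ground range R = v₀² sin(2θ)/g ⇒ sin(2θ) = gR/v₀² = 3.71 × 343 / 53.8² = 0.4396.
2θ = 26.08° or 180° − 26.08° = 153.9°, so θ = 13.04° or 76.96°.
The larger angle is 76.96°.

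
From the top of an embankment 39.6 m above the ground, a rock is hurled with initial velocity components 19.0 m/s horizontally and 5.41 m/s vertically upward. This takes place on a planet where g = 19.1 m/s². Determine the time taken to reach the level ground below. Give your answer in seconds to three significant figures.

With up positive and y = 0 at the ground: y(t) = 39.6 + (5.410) t − 9.550 t². Setting y = 0 and taking the positive root: t = [5.410 + √(5.410² + 2·19.1·39.6)] / 19.1 = (5.410 + 39.27) / 19.1 = 2.339 s.

2.34 s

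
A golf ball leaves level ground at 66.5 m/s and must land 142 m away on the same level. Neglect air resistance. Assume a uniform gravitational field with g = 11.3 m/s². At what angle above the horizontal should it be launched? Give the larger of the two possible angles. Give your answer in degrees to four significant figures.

79.36°

Level-ground range R = v₀² sin(2θ)/g ⇒ sin(2θ) = gR/v₀² = 11.3 × 142 / 66.5² = 0.3628.
2θ = 21.28° or 180° − 21.28° = 158.7°, so θ = 10.64° or 79.36°.
The larger angle is 79.36°.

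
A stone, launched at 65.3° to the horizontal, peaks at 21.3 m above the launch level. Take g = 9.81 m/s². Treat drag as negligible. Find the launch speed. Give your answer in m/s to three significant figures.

At the peak v_y = 0, so v_y0 = √(2gH) = √(2 × 9.81 × 21.3) = 20.44 m/s.
v_y0 = v₀ sin θ ⇒ v₀ = 20.44 / sin 65.3° = 22.50 m/s.

22.5 m/s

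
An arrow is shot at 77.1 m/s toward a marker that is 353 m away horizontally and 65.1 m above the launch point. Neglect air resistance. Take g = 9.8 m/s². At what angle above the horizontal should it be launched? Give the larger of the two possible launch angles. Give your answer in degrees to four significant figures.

70.77°

Trajectory: y = x tanθ − g x² (1 + tan²θ)/(2v₀²). With x = 353, y = 65.1, v₀ = 77.1, g = 9.80:
102.7 tan²θ − 353 tanθ + (167.8) = 0.
tanθ = [353 ± √(353² − 4 × 102.7 × (167.8))] / (2 × 102.7) = (353 ± 235.9) / 205.4, giving tanθ = 0.5699 or 2.867.
θ = 29.68° or 70.77°; the larger is 70.77°.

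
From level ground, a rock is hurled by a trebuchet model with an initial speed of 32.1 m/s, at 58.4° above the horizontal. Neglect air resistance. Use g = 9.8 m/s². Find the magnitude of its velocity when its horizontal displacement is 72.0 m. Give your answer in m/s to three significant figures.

22.3 m/s

Components: vₓ = 32.10 cos 58.4° = 16.82 m/s, v_y0 = 32.10 sin 58.4° = 27.34 m/s.
x = vₓ t ⇒ t = 72.0/16.82 = 4.281 s.
Vertical velocity there: v_y = v_y0 − g t = 27.34 − 9.80 × 4.281 = −14.61 m/s.
Speed: √(vₓ² + v_y²) = √(16.82² + 14.61²) = 22.28 m/s.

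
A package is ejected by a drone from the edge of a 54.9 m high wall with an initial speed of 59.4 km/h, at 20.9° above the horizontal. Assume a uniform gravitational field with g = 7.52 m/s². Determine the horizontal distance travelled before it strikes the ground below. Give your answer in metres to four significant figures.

72.19 m

Convert: 59.4 km/h = 59.4/3.6 = 16.50 m/s.
Horizontal component vₓ = 16.50 cos 20.9° = 15.41 m/s; vertical v_y0 = 16.50 sin 20.9° = 5.886 m/s.
With up positive and y = 0 at the ground: y(t) = 54.9 + (5.886) t − 3.760 t². Setting y = 0 and taking the positive root: t = [5.886 + √(5.886² + 2·7.52·54.9)] / 7.52 = (5.886 + 29.33) / 7.52 = 4.683 s.
Horizontal distance: R = vₓ t = 15.41 × 4.683 = 72.19 m.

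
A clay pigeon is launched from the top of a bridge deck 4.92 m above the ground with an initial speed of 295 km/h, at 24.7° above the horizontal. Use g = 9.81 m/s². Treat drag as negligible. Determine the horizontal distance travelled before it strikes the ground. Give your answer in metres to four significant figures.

530.2 m

Convert: 295 km/h = 295/3.6 = 81.94 m/s.
Components: vₓ = 81.94 cos 24.7° = 74.45 m/s, v_y0 = 81.94 sin 24.7° = 34.24 m/s.
The projectile lands when y = 4.92 + (34.24) t − ½·9.81·t² = 0. Positive root: t = (34.24 + √(34.24² + 2·9.81·4.92)) / 9.81 = (34.24 + 35.62) / 9.81 = 7.122 s.
Horizontal distance: R = vₓ t = 74.45 × 7.122 = 530.2 m.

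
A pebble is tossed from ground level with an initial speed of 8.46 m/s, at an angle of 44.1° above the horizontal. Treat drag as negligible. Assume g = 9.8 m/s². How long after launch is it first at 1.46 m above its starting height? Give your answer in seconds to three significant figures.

0.350 s

vₓ = 8.460 cos 44.1° = 6.075 m/s; v_y0 = 8.460 sin 44.1° = 5.887 m/s.
Height y(t) = 5.887 t − 4.900 t² = 1.46 gives 4.900 t² − 5.887 t + 1.46 = 0.
t = [5.887 ± √(5.887² − 2·9.80·1.46)] / 9.80 = (5.887 ± 2.459) / 9.80, so t = 0.3499 s or t = 0.8517 s.
The first (ascending) time is 0.3499 s.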